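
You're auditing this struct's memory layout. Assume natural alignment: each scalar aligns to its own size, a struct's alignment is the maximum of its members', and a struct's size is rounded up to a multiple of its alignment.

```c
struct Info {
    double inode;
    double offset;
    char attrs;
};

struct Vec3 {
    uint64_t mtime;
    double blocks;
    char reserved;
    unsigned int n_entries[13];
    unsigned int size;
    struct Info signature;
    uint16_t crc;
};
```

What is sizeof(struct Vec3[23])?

2576

Info: @0: inode [8B, align 8] → 8; @8: offset [8B, align 8] → 16; @16: attrs [1B, align 1] → 17; +7 tail pad (align 8); size 24, align 8
@0: mtime [8B, align 8] → 8
@8: blocks [8B, align 8] → 16
@16: reserved [1B, align 1] → 17
+3 pad (align 4)
@20: n_entries [52B, align 4] → 72
@72: size [4B, align 4] → 76
+4 pad (align 8)
@80: signature [24B, align 8] → 104
@104: crc [2B, align 2] → 106
+6 tail pad (align 8)
size 112, align 8
array of 23: 23 × 112 = 2576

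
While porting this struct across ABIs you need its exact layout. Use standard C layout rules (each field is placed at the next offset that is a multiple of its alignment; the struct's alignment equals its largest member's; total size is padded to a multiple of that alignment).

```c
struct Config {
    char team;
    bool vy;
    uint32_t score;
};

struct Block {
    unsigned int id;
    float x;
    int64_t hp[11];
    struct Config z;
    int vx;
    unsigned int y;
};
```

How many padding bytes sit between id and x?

Config: @0: team [1B, align 1] → 1; @1: vy [1B, align 1] → 2; +2 pad (align 4); @4: score [4B, align 4] → 8; size 8, align 4
@0: id [4B, align 4] → 4
@4: x [4B, align 4] → 8

0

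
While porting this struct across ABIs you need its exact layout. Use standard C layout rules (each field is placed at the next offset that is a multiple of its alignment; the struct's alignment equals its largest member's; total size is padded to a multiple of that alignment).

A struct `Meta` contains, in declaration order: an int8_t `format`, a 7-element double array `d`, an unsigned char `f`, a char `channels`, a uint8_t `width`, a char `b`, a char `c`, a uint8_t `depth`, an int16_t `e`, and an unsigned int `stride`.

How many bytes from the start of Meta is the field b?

@0: format [1B, align 1] → 1
+7 pad (align 8)
@8: d [56B, align 8] → 64
@64: f [1B, align 1] → 65
@65: channels [1B, align 1] → 66
@66: width [1B, align 1] → 67
@67: b [1B, align 1] → 68

67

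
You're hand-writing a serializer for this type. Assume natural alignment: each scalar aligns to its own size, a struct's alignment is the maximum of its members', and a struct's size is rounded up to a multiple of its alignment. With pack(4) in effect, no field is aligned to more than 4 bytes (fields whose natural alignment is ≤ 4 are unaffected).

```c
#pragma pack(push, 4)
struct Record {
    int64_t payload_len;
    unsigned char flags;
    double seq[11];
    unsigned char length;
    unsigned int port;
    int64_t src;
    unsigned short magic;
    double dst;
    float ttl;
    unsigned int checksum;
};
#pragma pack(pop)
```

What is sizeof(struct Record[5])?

680

0..8  payload_len  (8B, 4-aligned)
8..9  flags  (1B, 1-aligned)
9..12  -- padding (3B)
12..100  seq  (88B, 4-aligned)
100..101  length  (1B, 1-aligned)
101..104  -- padding (3B)
104..108  port  (4B, 4-aligned)
108..116  src  (8B, 4-aligned)
116..118  magic  (2B, 2-aligned)
118..120  -- padding (2B)
120..128  dst  (8B, 4-aligned)
128..132  ttl  (4B, 4-aligned)
132..136  checksum  (4B, 4-aligned)
sizeof = 136, alignof = 4
array of 5: 5 × 136 = 680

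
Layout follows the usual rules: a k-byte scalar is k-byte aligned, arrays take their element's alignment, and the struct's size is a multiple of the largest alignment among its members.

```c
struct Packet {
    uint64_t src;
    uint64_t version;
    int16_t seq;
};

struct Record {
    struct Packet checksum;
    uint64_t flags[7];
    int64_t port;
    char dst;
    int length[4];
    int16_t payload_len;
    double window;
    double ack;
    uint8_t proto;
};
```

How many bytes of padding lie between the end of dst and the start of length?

Packet: src at 0 (size 8, align 8) → ends 8; version at 8 (size 8, align 8) → ends 16; seq at 16 (size 2, align 2) → ends 18; tail pad 6 to reach multiple of 8; total 24 bytes, alignment 8
checksum at 0 (size 24, align 8) → ends 24
flags at 24 (size 56, align 8) → ends 80
port at 80 (size 8, align 8) → ends 88
dst at 88 (size 1, align 1) → ends 89
pad 3 to align 4 for length
length at 92 (size 16, align 4) → ends 108

3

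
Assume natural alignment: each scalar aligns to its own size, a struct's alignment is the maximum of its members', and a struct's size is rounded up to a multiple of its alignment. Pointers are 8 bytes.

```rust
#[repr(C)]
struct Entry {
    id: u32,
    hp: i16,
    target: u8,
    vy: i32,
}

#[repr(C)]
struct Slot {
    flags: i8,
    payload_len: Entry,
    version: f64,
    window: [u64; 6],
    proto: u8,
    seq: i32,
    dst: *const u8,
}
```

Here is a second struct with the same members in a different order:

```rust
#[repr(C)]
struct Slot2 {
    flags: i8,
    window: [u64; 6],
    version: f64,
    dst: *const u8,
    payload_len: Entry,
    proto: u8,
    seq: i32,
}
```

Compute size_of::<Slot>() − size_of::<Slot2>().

-8

Entry: 0..4  id  (4B, 4-aligned); 4..6  hp  (2B, 2-aligned); 6..7  target  (1B, 1-aligned); 7..8  -- padding (1B); 8..12  vy  (4B, 4-aligned); sizeof = 12, alignof = 4
0..1  flags  (1B, 1-aligned)
1..4  -- padding (3B)
4..16  payload_len  (12B, 4-aligned)
16..24  version  (8B, 8-aligned)
24..72  window  (48B, 8-aligned)
72..73  proto  (1B, 1-aligned)
73..76  -- padding (3B)
76..80  seq  (4B, 4-aligned)
80..88  dst  (8B, 8-aligned)
sizeof = 88, alignof = 8
— Slot2 —
0..1  flags  (1B, 1-aligned)
1..8  -- padding (7B)
8..56  window  (48B, 8-aligned)
56..64  version  (8B, 8-aligned)
64..72  dst  (8B, 8-aligned)
72..84  payload_len  (12B, 4-aligned)
84..85  proto  (1B, 1-aligned)
85..88  -- padding (3B)
88..92  seq  (4B, 4-aligned)
92..96  -- tail padding (4B)
sizeof = 96, alignof = 8
88 − 96 = -8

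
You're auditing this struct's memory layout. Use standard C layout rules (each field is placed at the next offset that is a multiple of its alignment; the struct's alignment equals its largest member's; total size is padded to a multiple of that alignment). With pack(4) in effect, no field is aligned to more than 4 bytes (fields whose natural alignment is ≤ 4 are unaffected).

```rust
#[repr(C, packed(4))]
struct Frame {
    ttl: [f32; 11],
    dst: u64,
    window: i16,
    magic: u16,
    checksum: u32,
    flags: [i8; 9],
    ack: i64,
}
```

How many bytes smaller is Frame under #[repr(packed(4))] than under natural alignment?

8

natural layout:
  ttl at 0 (size 44, align 4) → ends 44
  pad 4 to align 8 for dst
  dst at 48 (size 8, align 8) → ends 56
  window at 56 (size 2, align 2) → ends 58
  magic at 58 (size 2, align 2) → ends 60
  checksum at 60 (size 4, align 4) → ends 64
  flags at 64 (size 9, align 1) → ends 73
  pad 7 to align 8 for ack
  ack at 80 (size 8, align 8) → ends 88
  total 88 bytes, alignment 8
packed(4) layout:
  ttl at 0 (size 44, align 4) → ends 44
  dst at 44 (size 8, align 4) → ends 52
  window at 52 (size 2, align 2) → ends 54
  magic at 54 (size 2, align 2) → ends 56
  checksum at 56 (size 4, align 4) → ends 60
  flags at 60 (size 9, align 1) → ends 69
  pad 3 to align 4 for ack
  ack at 72 (size 8, align 4) → ends 80
  total 80 bytes, alignment 4
88 − 80 = 8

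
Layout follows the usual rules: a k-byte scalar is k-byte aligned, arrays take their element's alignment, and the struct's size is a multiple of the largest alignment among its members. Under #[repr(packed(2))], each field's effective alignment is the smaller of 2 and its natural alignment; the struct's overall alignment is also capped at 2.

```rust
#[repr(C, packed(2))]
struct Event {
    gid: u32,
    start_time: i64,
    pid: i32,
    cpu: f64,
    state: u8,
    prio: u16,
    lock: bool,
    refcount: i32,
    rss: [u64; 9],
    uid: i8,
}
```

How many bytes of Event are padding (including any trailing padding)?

3

@0: gid [4B, align 2] → 4
@4: start_time [8B, align 2] → 12
@12: pid [4B, align 2] → 16
@16: cpu [8B, align 2] → 24
@24: state [1B, align 1] → 25
+1 pad (align 2)
@26: prio [2B, align 2] → 28
@28: lock [1B, align 1] → 29
+1 pad (align 2)
@30: refcount [4B, align 2] → 34
@34: rss [72B, align 2] → 106
@106: uid [1B, align 1] → 107
+1 tail pad (align 2)
size 108, align 2
data bytes 105, size 108 → padding 3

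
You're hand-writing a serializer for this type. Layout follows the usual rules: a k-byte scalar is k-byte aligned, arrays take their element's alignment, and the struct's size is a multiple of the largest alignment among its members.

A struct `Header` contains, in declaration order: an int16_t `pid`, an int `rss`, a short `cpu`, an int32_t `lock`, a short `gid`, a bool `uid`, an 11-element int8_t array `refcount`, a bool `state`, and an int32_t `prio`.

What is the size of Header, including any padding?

36

@0: pid [2B, align 2] → 2
+2 pad (align 4)
@4: rss [4B, align 4] → 8
@8: cpu [2B, align 2] → 10
+2 pad (align 4)
@12: lock [4B, align 4] → 16
@16: gid [2B, align 2] → 18
@18: uid [1B, align 1] → 19
@19: refcount [11B, align 1] → 30
@30: state [1B, align 1] → 31
+1 pad (align 4)
@32: prio [4B, align 4] → 36
size 36, align 4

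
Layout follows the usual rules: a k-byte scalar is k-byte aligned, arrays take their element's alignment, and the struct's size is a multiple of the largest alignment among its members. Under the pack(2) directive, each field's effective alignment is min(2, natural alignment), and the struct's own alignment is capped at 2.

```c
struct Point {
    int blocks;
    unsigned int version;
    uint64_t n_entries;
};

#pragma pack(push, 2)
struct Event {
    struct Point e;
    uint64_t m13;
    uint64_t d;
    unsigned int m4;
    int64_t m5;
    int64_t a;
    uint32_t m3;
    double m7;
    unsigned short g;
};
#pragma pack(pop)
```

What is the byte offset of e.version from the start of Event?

4

Point: @0: blocks [4B, align 4] → 4; @4: version [4B, align 4] → 8; @8: n_entries [8B, align 8] → 16; size 16, align 8
@0: e [16B, align 2] → 16
within Point: version at 4
0 + 4 = 4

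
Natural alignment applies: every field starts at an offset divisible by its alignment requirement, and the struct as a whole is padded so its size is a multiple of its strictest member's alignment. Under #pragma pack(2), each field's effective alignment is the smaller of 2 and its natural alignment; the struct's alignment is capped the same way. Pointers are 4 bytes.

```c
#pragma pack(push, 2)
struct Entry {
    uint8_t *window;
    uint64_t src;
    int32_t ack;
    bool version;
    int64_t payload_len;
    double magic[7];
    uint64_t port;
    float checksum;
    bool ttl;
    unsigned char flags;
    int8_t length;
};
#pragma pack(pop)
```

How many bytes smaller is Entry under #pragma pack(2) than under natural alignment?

natural layout:
  @0: window [4B, align 4] → 4
  +4 pad (align 8)
  @8: src [8B, align 8] → 16
  @16: ack [4B, align 4] → 20
  @20: version [1B, align 1] → 21
  +3 pad (align 8)
  @24: payload_len [8B, align 8] → 32
  @32: magic [56B, align 8] → 88
  @88: port [8B, align 8] → 96
  @96: checksum [4B, align 4] → 100
  @100: ttl [1B, align 1] → 101
  @101: flags [1B, align 1] → 102
  @102: length [1B, align 1] → 103
  +1 tail pad (align 8)
  size 104, align 8
packed(2) layout:
  @0: window [4B, align 2] → 4
  @4: src [8B, align 2] → 12
  @12: ack [4B, align 2] → 16
  @16: version [1B, align 1] → 17
  +1 pad (align 2)
  @18: payload_len [8B, align 2] → 26
  @26: magic [56B, align 2] → 82
  @82: port [8B, align 2] → 90
  @90: checksum [4B, align 2] → 94
  @94: ttl [1B, align 1] → 95
  @95: flags [1B, align 1] → 96
  @96: length [1B, align 1] → 97
  +1 tail pad (align 2)
  size 98, align 2
104 − 98 = 6

6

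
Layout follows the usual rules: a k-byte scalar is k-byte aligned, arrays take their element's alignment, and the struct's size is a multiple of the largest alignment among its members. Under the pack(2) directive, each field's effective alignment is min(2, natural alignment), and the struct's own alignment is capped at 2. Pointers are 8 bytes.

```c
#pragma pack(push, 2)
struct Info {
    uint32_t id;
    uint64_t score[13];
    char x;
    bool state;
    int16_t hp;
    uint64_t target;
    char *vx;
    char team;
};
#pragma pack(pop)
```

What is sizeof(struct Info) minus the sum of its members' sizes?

0..4  id  (4B, 2-aligned)
4..108  score  (104B, 2-aligned)
108..109  x  (1B, 1-aligned)
109..110  state  (1B, 1-aligned)
110..112  hp  (2B, 2-aligned)
112..120  target  (8B, 2-aligned)
120..128  vx  (8B, 2-aligned)
128..129  team  (1B, 1-aligned)
129..130  -- tail padding (1B)
sizeof = 130, alignof = 2
data bytes 129, size 130 → padding 1

1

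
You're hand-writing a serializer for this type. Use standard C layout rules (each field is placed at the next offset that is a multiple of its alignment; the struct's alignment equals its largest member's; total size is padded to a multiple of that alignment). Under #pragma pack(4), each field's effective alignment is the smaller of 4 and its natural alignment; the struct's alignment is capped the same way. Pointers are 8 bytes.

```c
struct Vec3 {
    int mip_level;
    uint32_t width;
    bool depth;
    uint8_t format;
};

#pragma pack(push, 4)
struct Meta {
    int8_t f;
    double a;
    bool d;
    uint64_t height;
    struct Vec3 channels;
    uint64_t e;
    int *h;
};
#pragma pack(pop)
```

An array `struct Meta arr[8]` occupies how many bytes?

Vec3: mip_level at 0 (size 4, align 4) → ends 4; width at 4 (size 4, align 4) → ends 8; depth at 8 (size 1, align 1) → ends 9; format at 9 (size 1, align 1) → ends 10; tail pad 2 to reach multiple of 4; total 12 bytes, alignment 4
f at 0 (size 1, align 1) → ends 1
pad 3 to align 4 for a
a at 4 (size 8, align 4) → ends 12
d at 12 (size 1, align 1) → ends 13
pad 3 to align 4 for height
height at 16 (size 8, align 4) → ends 24
channels at 24 (size 12, align 4) → ends 36
e at 36 (size 8, align 4) → ends 44
h at 44 (size 8, align 4) → ends 52
total 52 bytes, alignment 4
array of 8: 8 × 52 = 416

416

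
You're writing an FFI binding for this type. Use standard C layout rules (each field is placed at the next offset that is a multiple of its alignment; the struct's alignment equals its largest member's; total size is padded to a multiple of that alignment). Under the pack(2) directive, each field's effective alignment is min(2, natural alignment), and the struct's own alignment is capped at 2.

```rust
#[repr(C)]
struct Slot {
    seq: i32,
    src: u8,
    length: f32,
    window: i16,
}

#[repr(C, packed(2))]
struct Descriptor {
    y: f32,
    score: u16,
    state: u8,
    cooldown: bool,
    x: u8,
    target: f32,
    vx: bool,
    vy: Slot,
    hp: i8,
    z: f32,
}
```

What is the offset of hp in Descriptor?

32

Slot: 0..4  seq  (4B, 4-aligned); 4..5  src  (1B, 1-aligned); 5..8  -- padding (3B); 8..12  length  (4B, 4-aligned); 12..14  window  (2B, 2-aligned); 14..16  -- tail padding (2B); sizeof = 16, alignof = 4
0..4  y  (4B, 2-aligned)
4..6  score  (2B, 2-aligned)
6..7  state  (1B, 1-aligned)
7..8  cooldown  (1B, 1-aligned)
8..9  x  (1B, 1-aligned)
9..10  -- padding (1B)
10..14  target  (4B, 2-aligned)
14..15  vx  (1B, 1-aligned)
15..16  -- padding (1B)
16..32  vy  (16B, 2-aligned)
32..33  hp  (1B, 1-aligned)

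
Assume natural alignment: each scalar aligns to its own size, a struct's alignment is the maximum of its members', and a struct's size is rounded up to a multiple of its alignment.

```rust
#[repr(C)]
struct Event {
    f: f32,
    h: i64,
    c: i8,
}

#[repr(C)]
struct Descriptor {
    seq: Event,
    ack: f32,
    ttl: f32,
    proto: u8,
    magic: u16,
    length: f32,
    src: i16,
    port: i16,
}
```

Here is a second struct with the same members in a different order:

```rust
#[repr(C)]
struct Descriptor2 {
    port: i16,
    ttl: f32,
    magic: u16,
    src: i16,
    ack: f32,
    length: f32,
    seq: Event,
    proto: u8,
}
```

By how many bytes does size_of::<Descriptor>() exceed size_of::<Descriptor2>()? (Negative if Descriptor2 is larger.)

-8

Event: f at 0 (size 4, align 4) → ends 4; pad 4 to align 8 for h; h at 8 (size 8, align 8) → ends 16; c at 16 (size 1, align 1) → ends 17; tail pad 7 to reach multiple of 8; total 24 bytes, alignment 8
seq at 0 (size 24, align 8) → ends 24
ack at 24 (size 4, align 4) → ends 28
ttl at 28 (size 4, align 4) → ends 32
proto at 32 (size 1, align 1) → ends 33
pad 1 to align 2 for magic
magic at 34 (size 2, align 2) → ends 36
length at 36 (size 4, align 4) → ends 40
src at 40 (size 2, align 2) → ends 42
port at 42 (size 2, align 2) → ends 44
tail pad 4 to reach multiple of 8
total 48 bytes, alignment 8
— Descriptor2 —
port at 0 (size 2, align 2) → ends 2
pad 2 to align 4 for ttl
ttl at 4 (size 4, align 4) → ends 8
magic at 8 (size 2, align 2) → ends 10
src at 10 (size 2, align 2) → ends 12
ack at 12 (size 4, align 4) → ends 16
length at 16 (size 4, align 4) → ends 20
pad 4 to align 8 for seq
seq at 24 (size 24, align 8) → ends 48
proto at 48 (size 1, align 1) → ends 49
tail pad 7 to reach multiple of 8
total 56 bytes, alignment 8
48 − 56 = -8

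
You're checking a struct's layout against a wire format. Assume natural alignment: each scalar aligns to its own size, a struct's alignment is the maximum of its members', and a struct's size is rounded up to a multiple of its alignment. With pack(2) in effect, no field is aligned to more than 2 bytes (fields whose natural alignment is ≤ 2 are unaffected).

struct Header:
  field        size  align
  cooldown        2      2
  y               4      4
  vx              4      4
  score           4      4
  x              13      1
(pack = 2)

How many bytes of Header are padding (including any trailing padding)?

@0: cooldown [2B, align 2] → 2
@2: y [4B, align 2] → 6
@6: vx [4B, align 2] → 10
@10: score [4B, align 2] → 14
@14: x [13B, align 1] → 27
+1 tail pad (align 2)
size 28, align 2
data bytes 27, size 28 → padding 1

1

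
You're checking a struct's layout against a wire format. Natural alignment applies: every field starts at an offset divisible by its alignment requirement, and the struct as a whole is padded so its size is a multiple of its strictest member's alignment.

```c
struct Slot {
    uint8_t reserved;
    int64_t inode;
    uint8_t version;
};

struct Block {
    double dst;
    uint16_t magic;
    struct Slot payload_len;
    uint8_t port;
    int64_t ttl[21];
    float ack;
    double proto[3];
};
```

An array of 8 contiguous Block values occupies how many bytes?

Slot: reserved at 0 (size 1, align 1) → ends 1; pad 7 to align 8 for inode; inode at 8 (size 8, align 8) → ends 16; version at 16 (size 1, align 1) → ends 17; tail pad 7 to reach multiple of 8; total 24 bytes, alignment 8
dst at 0 (size 8, align 8) → ends 8
magic at 8 (size 2, align 2) → ends 10
pad 6 to align 8 for payload_len
payload_len at 16 (size 24, align 8) → ends 40
port at 40 (size 1, align 1) → ends 41
pad 7 to align 8 for ttl
ttl at 48 (size 168, align 8) → ends 216
ack at 216 (size 4, align 4) → ends 220
pad 4 to align 8 for proto
proto at 224 (size 24, align 8) → ends 248
total 248 bytes, alignment 8
array of 8: 8 × 248 = 1984

1984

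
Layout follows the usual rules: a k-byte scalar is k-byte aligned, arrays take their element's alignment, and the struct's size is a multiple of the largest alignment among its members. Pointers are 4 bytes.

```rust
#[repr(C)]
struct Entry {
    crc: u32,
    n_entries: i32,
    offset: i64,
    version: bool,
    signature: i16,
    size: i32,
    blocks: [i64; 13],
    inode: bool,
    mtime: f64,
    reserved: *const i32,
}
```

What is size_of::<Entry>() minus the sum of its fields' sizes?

0..4  crc  (4B, 4-aligned)
4..8  n_entries  (4B, 4-aligned)
8..16  offset  (8B, 8-aligned)
16..17  version  (1B, 1-aligned)
17..18  -- padding (1B)
18..20  signature  (2B, 2-aligned)
20..24  size  (4B, 4-aligned)
24..128  blocks  (104B, 8-aligned)
128..129  inode  (1B, 1-aligned)
129..136  -- padding (7B)
136..144  mtime  (8B, 8-aligned)
144..148  reserved  (4B, 4-aligned)
148..152  -- tail padding (4B)
sizeof = 152, alignof = 8
data bytes 140, size 152 → padding 12

12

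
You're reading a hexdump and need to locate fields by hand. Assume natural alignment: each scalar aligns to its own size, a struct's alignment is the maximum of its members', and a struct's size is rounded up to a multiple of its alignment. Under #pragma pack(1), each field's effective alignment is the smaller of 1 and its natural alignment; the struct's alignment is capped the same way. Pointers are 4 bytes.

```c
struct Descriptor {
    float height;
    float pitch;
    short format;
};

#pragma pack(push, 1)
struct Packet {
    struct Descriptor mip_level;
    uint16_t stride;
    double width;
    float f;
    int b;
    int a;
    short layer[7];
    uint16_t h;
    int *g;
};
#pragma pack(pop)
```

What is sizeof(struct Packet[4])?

216

Descriptor: 0..4  height  (4B, 4-aligned); 4..8  pitch  (4B, 4-aligned); 8..10  format  (2B, 2-aligned); 10..12  -- tail padding (2B); sizeof = 12, alignof = 4
0..12  mip_level  (12B, 1-aligned)
12..14  stride  (2B, 1-aligned)
14..22  width  (8B, 1-aligned)
22..26  f  (4B, 1-aligned)
26..30  b  (4B, 1-aligned)
30..34  a  (4B, 1-aligned)
34..48  layer  (14B, 1-aligned)
48..50  h  (2B, 1-aligned)
50..54  g  (4B, 1-aligned)
sizeof = 54, alignof = 1
array of 4: 4 × 54 = 216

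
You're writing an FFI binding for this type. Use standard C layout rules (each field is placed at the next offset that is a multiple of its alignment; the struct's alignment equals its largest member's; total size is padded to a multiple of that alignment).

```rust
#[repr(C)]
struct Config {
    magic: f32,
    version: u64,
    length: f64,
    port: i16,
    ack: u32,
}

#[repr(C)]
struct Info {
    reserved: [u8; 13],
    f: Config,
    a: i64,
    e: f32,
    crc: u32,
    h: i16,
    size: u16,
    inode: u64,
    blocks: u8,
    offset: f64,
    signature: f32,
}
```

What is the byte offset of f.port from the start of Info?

40

Config: @0: magic [4B, align 4] → 4; +4 pad (align 8); @8: version [8B, align 8] → 16; @16: length [8B, align 8] → 24; @24: port [2B, align 2] → 26; +2 pad (align 4); @28: ack [4B, align 4] → 32; size 32, align 8
@0: reserved [13B, align 1] → 13
+3 pad (align 8)
@16: f [32B, align 8] → 48
within Config: port at 24
16 + 24 = 40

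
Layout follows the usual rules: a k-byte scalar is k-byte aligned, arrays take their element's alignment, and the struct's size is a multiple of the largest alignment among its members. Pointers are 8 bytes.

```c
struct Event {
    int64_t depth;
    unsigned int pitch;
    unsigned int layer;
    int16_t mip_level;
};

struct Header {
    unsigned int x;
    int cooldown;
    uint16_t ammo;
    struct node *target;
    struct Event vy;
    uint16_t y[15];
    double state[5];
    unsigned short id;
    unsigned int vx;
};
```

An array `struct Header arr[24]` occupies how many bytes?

Event: @0: depth [8B, align 8] → 8; @8: pitch [4B, align 4] → 12; @12: layer [4B, align 4] → 16; @16: mip_level [2B, align 2] → 18; +6 tail pad (align 8); size 24, align 8
@0: x [4B, align 4] → 4
@4: cooldown [4B, align 4] → 8
@8: ammo [2B, align 2] → 10
+6 pad (align 8)
@16: target [8B, align 8] → 24
@24: vy [24B, align 8] → 48
@48: y [30B, align 2] → 78
+2 pad (align 8)
@80: state [40B, align 8] → 120
@120: id [2B, align 2] → 122
+2 pad (align 4)
@124: vx [4B, align 4] → 128
size 128, align 8
array of 24: 24 × 128 = 3072

3072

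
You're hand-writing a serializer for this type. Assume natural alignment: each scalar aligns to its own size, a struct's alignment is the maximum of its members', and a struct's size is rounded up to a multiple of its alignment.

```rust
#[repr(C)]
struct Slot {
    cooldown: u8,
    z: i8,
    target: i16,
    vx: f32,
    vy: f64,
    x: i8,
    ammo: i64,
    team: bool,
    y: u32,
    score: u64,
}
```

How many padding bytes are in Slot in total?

10

@0: cooldown [1B, align 1] → 1
@1: z [1B, align 1] → 2
@2: target [2B, align 2] → 4
@4: vx [4B, align 4] → 8
@8: vy [8B, align 8] → 16
@16: x [1B, align 1] → 17
+7 pad (align 8)
@24: ammo [8B, align 8] → 32
@32: team [1B, align 1] → 33
+3 pad (align 4)
@36: y [4B, align 4] → 40
@40: score [8B, align 8] → 48
size 48, align 8
data bytes 38, size 48 → padding 10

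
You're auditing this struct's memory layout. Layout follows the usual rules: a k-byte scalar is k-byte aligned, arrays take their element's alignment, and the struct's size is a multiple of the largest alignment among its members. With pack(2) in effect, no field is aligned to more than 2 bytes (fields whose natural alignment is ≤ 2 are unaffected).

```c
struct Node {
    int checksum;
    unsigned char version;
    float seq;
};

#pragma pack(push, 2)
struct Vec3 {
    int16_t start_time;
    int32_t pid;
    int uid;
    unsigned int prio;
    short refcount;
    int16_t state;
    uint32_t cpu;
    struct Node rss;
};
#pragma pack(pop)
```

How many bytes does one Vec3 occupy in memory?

Node: @0: checksum [4B, align 4] → 4; @4: version [1B, align 1] → 5; +3 pad (align 4); @8: seq [4B, align 4] → 12; size 12, align 4
@0: start_time [2B, align 2] → 2
@2: pid [4B, align 2] → 6
@6: uid [4B, align 2] → 10
@10: prio [4B, align 2] → 14
@14: refcount [2B, align 2] → 16
@16: state [2B, align 2] → 18
@18: cpu [4B, align 2] → 22
@22: rss [12B, align 2] → 34
size 34, align 2

34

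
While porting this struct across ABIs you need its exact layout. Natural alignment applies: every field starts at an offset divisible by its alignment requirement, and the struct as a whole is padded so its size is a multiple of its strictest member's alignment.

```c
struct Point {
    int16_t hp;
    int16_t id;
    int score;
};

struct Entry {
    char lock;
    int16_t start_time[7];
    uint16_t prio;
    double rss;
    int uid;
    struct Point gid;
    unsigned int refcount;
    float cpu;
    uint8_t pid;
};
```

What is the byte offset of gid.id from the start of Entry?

Point: @0: hp [2B, align 2] → 2; @2: id [2B, align 2] → 4; @4: score [4B, align 4] → 8; size 8, align 4
@0: lock [1B, align 1] → 1
+1 pad (align 2)
@2: start_time [14B, align 2] → 16
@16: prio [2B, align 2] → 18
+6 pad (align 8)
@24: rss [8B, align 8] → 32
@32: uid [4B, align 4] → 36
@36: gid [8B, align 4] → 44
within Point: id at 2
36 + 2 = 38

38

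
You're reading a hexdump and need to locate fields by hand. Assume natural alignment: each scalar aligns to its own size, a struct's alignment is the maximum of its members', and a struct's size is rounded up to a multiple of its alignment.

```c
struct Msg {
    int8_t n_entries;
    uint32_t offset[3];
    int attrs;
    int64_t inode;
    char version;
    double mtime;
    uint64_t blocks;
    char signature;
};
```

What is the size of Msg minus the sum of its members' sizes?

0..1  n_entries  (1B, 1-aligned)
1..4  -- padding (3B)
4..16  offset  (12B, 4-aligned)
16..20  attrs  (4B, 4-aligned)
20..24  -- padding (4B)
24..32  inode  (8B, 8-aligned)
32..33  version  (1B, 1-aligned)
33..40  -- padding (7B)
40..48  mtime  (8B, 8-aligned)
48..56  blocks  (8B, 8-aligned)
56..57  signature  (1B, 1-aligned)
57..64  -- tail padding (7B)
sizeof = 64, alignof = 8
data bytes 43, size 64 → padding 21

21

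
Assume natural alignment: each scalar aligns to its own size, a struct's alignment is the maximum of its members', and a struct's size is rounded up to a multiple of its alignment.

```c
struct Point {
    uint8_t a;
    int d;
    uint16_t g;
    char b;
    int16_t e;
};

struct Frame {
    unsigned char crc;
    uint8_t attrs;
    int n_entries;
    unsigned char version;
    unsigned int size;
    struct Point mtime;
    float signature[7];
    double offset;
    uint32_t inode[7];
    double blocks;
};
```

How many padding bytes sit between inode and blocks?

4

Point: a at 0 (size 1, align 1) → ends 1; pad 3 to align 4 for d; d at 4 (size 4, align 4) → ends 8; g at 8 (size 2, align 2) → ends 10; b at 10 (size 1, align 1) → ends 11; pad 1 to align 2 for e; e at 12 (size 2, align 2) → ends 14; tail pad 2 to reach multiple of 4; total 16 bytes, alignment 4
crc at 0 (size 1, align 1) → ends 1
attrs at 1 (size 1, align 1) → ends 2
pad 2 to align 4 for n_entries
n_entries at 4 (size 4, align 4) → ends 8
version at 8 (size 1, align 1) → ends 9
pad 3 to align 4 for size
size at 12 (size 4, align 4) → ends 16
mtime at 16 (size 16, align 4) → ends 32
signature at 32 (size 28, align 4) → ends 60
pad 4 to align 8 for offset
offset at 64 (size 8, align 8) → ends 72
inode at 72 (size 28, align 4) → ends 100
pad 4 to align 8 for blocks
blocks at 104 (size 8, align 8) → ends 112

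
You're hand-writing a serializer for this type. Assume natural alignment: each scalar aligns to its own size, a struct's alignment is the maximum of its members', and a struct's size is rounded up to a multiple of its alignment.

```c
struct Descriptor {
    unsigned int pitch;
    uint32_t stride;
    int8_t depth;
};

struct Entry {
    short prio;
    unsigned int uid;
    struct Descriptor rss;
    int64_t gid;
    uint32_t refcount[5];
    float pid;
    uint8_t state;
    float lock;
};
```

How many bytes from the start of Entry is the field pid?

Descriptor: @0: pitch [4B, align 4] → 4; @4: stride [4B, align 4] → 8; @8: depth [1B, align 1] → 9; +3 tail pad (align 4); size 12, align 4
@0: prio [2B, align 2] → 2
+2 pad (align 4)
@4: uid [4B, align 4] → 8
@8: rss [12B, align 4] → 20
+4 pad (align 8)
@24: gid [8B, align 8] → 32
@32: refcount [20B, align 4] → 52
@52: pid [4B, align 4] → 56

52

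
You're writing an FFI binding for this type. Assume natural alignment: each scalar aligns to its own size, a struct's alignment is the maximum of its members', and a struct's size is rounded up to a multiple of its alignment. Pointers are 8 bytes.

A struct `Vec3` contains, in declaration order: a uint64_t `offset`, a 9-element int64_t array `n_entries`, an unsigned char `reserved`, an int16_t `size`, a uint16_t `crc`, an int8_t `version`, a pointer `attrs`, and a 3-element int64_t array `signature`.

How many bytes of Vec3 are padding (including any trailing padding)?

@0: offset [8B, align 8] → 8
@8: n_entries [72B, align 8] → 80
@80: reserved [1B, align 1] → 81
+1 pad (align 2)
@82: size [2B, align 2] → 84
@84: crc [2B, align 2] → 86
@86: version [1B, align 1] → 87
+1 pad (align 8)
@88: attrs [8B, align 8] → 96
@96: signature [24B, align 8] → 120
size 120, align 8
data bytes 118, size 120 → padding 2

2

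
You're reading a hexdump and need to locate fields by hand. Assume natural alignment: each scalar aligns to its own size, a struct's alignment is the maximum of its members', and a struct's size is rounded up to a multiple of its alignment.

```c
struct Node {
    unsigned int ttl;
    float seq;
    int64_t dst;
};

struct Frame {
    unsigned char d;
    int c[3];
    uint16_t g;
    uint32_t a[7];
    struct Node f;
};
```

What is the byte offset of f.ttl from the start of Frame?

Node: ttl at 0 (size 4, align 4) → ends 4; seq at 4 (size 4, align 4) → ends 8; dst at 8 (size 8, align 8) → ends 16; total 16 bytes, alignment 8
d at 0 (size 1, align 1) → ends 1
pad 3 to align 4 for c
c at 4 (size 12, align 4) → ends 16
g at 16 (size 2, align 2) → ends 18
pad 2 to align 4 for a
a at 20 (size 28, align 4) → ends 48
f at 48 (size 16, align 8) → ends 64
within Node: ttl at 0
48 + 0 = 48

48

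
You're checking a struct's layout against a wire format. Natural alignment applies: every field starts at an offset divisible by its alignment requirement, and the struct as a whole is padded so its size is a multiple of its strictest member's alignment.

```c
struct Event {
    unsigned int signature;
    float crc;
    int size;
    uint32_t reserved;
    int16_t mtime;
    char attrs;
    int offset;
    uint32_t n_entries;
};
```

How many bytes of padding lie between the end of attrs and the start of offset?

1

0..4  signature  (4B, 4-aligned)
4..8  crc  (4B, 4-aligned)
8..12  size  (4B, 4-aligned)
12..16  reserved  (4B, 4-aligned)
16..18  mtime  (2B, 2-aligned)
18..19  attrs  (1B, 1-aligned)
19..20  -- padding (1B)
20..24  offset  (4B, 4-aligned)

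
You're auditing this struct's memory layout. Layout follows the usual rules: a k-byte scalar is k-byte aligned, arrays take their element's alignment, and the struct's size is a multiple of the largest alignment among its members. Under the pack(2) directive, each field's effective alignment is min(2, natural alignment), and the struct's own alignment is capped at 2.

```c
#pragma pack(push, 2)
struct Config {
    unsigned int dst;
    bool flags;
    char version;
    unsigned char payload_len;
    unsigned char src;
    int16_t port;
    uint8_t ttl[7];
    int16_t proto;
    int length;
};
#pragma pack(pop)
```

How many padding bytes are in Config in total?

@0: dst [4B, align 2] → 4
@4: flags [1B, align 1] → 5
@5: version [1B, align 1] → 6
@6: payload_len [1B, align 1] → 7
@7: src [1B, align 1] → 8
@8: port [2B, align 2] → 10
@10: ttl [7B, align 1] → 17
+1 pad (align 2)
@18: proto [2B, align 2] → 20
@20: length [4B, align 2] → 24
size 24, align 2
data bytes 23, size 24 → padding 1

1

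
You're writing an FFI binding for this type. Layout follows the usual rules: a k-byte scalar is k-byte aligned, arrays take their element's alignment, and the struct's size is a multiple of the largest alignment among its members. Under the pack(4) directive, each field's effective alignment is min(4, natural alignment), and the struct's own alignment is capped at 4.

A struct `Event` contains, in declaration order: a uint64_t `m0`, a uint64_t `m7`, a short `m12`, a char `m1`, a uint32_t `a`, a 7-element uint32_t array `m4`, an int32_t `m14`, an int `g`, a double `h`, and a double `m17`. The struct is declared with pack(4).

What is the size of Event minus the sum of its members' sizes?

m0 at 0 (size 8, align 4) → ends 8
m7 at 8 (size 8, align 4) → ends 16
m12 at 16 (size 2, align 2) → ends 18
m1 at 18 (size 1, align 1) → ends 19
pad 1 to align 4 for a
a at 20 (size 4, align 4) → ends 24
m4 at 24 (size 28, align 4) → ends 52
m14 at 52 (size 4, align 4) → ends 56
g at 56 (size 4, align 4) → ends 60
h at 60 (size 8, align 4) → ends 68
m17 at 68 (size 8, align 4) → ends 76
total 76 bytes, alignment 4
data bytes 75, size 76 → padding 1

1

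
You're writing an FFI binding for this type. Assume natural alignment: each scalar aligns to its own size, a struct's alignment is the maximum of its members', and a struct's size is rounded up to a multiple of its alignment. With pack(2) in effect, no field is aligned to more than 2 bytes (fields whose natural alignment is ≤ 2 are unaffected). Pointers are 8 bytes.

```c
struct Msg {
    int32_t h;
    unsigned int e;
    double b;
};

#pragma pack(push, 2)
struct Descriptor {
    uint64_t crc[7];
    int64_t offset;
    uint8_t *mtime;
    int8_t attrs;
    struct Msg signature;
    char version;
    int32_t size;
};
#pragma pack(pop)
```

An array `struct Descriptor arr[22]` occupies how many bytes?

Msg: 0..4  h  (4B, 4-aligned); 4..8  e  (4B, 4-aligned); 8..16  b  (8B, 8-aligned); sizeof = 16, alignof = 8
0..56  crc  (56B, 2-aligned)
56..64  offset  (8B, 2-aligned)
64..72  mtime  (8B, 2-aligned)
72..73  attrs  (1B, 1-aligned)
73..74  -- padding (1B)
74..90  signature  (16B, 2-aligned)
90..91  version  (1B, 1-aligned)
91..92  -- padding (1B)
92..96  size  (4B, 2-aligned)
sizeof = 96, alignof = 2
array of 22: 22 × 96 = 2112

2112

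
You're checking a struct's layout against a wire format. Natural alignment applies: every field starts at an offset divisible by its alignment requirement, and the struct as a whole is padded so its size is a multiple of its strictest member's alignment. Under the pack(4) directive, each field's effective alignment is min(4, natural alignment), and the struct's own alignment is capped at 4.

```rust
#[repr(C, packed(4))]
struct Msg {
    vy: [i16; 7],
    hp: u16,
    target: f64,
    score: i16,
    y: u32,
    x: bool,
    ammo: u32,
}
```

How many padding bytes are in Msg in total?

@0: vy [14B, align 2] → 14
@14: hp [2B, align 2] → 16
@16: target [8B, align 4] → 24
@24: score [2B, align 2] → 26
+2 pad (align 4)
@28: y [4B, align 4] → 32
@32: x [1B, align 1] → 33
+3 pad (align 4)
@36: ammo [4B, align 4] → 40
size 40, align 4
data bytes 35, size 40 → padding 5

5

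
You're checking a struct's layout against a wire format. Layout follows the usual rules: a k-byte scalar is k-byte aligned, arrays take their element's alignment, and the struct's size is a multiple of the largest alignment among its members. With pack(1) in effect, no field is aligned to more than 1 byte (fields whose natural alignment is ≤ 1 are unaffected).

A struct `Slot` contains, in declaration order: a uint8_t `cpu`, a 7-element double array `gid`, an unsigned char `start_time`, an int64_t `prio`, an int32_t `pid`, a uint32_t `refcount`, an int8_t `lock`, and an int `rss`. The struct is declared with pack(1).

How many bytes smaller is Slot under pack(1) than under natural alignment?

17

natural layout:
  @0: cpu [1B, align 1] → 1
  +7 pad (align 8)
  @8: gid [56B, align 8] → 64
  @64: start_time [1B, align 1] → 65
  +7 pad (align 8)
  @72: prio [8B, align 8] → 80
  @80: pid [4B, align 4] → 84
  @84: refcount [4B, align 4] → 88
  @88: lock [1B, align 1] → 89
  +3 pad (align 4)
  @92: rss [4B, align 4] → 96
  size 96, align 8
packed(1) layout:
  @0: cpu [1B, align 1] → 1
  @1: gid [56B, align 1] → 57
  @57: start_time [1B, align 1] → 58
  @58: prio [8B, align 1] → 66
  @66: pid [4B, align 1] → 70
  @70: refcount [4B, align 1] → 74
  @74: lock [1B, align 1] → 75
  @75: rss [4B, align 1] → 79
  size 79, align 1
96 − 79 = 17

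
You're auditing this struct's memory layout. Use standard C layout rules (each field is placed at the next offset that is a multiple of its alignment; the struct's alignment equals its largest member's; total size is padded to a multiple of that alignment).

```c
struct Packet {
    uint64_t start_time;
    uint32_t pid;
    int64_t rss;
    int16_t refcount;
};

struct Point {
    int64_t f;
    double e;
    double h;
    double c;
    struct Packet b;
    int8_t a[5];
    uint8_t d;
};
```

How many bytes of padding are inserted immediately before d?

0

Packet: 0..8  start_time  (8B, 8-aligned); 8..12  pid  (4B, 4-aligned); 12..16  -- padding (4B); 16..24  rss  (8B, 8-aligned); 24..26  refcount  (2B, 2-aligned); 26..32  -- tail padding (6B); sizeof = 32, alignof = 8
0..8  f  (8B, 8-aligned)
8..16  e  (8B, 8-aligned)
16..24  h  (8B, 8-aligned)
24..32  c  (8B, 8-aligned)
32..64  b  (32B, 8-aligned)
64..69  a  (5B, 1-aligned)
69..70  d  (1B, 1-aligned)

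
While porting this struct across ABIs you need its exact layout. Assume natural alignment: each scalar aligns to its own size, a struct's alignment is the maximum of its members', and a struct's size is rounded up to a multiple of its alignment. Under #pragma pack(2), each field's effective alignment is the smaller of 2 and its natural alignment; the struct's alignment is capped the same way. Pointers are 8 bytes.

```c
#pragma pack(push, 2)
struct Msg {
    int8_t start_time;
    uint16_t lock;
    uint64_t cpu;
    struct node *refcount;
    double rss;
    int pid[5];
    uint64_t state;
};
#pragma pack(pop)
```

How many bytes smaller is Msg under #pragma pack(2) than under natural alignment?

8

natural layout:
  @0: start_time [1B, align 1] → 1
  +1 pad (align 2)
  @2: lock [2B, align 2] → 4
  +4 pad (align 8)
  @8: cpu [8B, align 8] → 16
  @16: refcount [8B, align 8] → 24
  @24: rss [8B, align 8] → 32
  @32: pid [20B, align 4] → 52
  +4 pad (align 8)
  @56: state [8B, align 8] → 64
  size 64, align 8
packed(2) layout:
  @0: start_time [1B, align 1] → 1
  +1 pad (align 2)
  @2: lock [2B, align 2] → 4
  @4: cpu [8B, align 2] → 12
  @12: refcount [8B, align 2] → 20
  @20: rss [8B, align 2] → 28
  @28: pid [20B, align 2] → 48
  @48: state [8B, align 2] → 56
  size 56, align 2
64 − 56 = 8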